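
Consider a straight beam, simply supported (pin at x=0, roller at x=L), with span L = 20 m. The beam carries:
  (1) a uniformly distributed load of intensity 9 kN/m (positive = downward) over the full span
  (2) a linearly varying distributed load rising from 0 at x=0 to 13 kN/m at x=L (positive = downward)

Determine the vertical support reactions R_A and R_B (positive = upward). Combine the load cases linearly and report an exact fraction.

Load 1 — uniform load w=9 kN/m over full span:
  R_A = wL/2 = 9·20/2 = 90 kN
  R_B = wL/2 = 9·20/2 = 90 kN
Load 2 — triangular load w₀=13 kN/m (0→w₀ over full span):
  R_A = w₀L/6 = 13·20/6 = 130/3 kN
  R_B = w₀L/3 = 13·20/3 = 260/3 kN
Superposition: R_A = 400/3 kN, R_B = 530/3 kN

R_A = 400/3 kN, R_B = 530/3 kN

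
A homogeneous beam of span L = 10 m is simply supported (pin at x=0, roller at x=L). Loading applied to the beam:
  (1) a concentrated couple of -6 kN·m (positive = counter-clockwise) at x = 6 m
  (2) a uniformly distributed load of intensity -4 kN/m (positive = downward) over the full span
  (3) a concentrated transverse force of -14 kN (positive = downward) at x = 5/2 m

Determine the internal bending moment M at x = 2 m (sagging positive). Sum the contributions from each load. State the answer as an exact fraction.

Load 1 — applied couple M₀=-6 kN·m at a=6 m (b=L-a=4):
  M_1 = M₀x/L  [x≤a] = (-6)·2/10 = -6/5 kN·m
Load 2 — uniform load w=-4 kN/m over full span:
  M_2 = wx(L-x)/2 = (-4)·2·(10-2)/2 = -32 kN·m
Load 3 — point force P=-14 kN at a=5/2 m (b=L-a=15/2):
  M_3 = Pbx/L  [x≤a] = (-14)·(15/2)·2/10 = -21 kN·m
Superposition: M = Σ M_i = -271/5 kN·m ≈ -54.200000 kN·m

M(2) = -271/5 kN·m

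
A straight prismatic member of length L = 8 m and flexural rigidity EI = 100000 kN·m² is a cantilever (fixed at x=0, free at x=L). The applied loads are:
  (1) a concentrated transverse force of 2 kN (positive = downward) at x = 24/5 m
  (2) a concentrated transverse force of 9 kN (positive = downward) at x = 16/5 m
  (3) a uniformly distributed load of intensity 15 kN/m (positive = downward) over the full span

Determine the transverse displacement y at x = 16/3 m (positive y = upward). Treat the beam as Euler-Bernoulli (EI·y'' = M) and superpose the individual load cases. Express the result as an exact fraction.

Load 1 — point force P=2 kN at a=24/5 m (b=L-a=16/5):
  y_1 = -Pa²(3x-a)/(6EI)  [x>a] = -2·(24/5)²·(3·(16/3)-(24/5))/(6·100000) = -336/390625 m
Load 2 — point force P=9 kN at a=16/5 m (b=L-a=24/5):
  y_2 = -Pa²(3x-a)/(6EI)  [x>a] = -9·(16/5)²·(3·(16/3)-(16/5))/(6·100000) = -768/390625 m
Load 3 — uniform load w=15 kN/m over full span:
  y_3 = -wx²(x²-4Lx+6L²)/(24EI) = -15·(16/3)²·((16/3)²-4·8·(16/3)+6·8²)/(24·100000) = -2176/50625 m
Superposition: y = Σ y_i = -1449424/31640625 m ≈ -0.045809 m

y(16/3) = -1449424/31640625 m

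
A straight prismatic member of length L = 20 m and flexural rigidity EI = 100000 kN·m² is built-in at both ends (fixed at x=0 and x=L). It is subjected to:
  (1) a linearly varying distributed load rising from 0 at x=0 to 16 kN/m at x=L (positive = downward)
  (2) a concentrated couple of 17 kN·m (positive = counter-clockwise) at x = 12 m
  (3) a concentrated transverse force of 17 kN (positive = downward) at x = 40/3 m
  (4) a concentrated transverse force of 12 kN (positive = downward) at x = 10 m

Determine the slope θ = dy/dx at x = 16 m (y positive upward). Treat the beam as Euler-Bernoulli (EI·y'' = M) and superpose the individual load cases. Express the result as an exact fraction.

Load 1 — triangular load w₀=16 kN/m (0→w₀ over full span):
  θ_1 = -w₀(2x(L-x)(L-2x)(x+2L)+x²(L-x)²)/(120LEI) = -16·(2·16·(20-16)·(20-2·16)·(16+2·20)+16²·(20-16)²)/(120·20·100000) = 256/46875 rad
Load 2 — applied couple M₀=17 kN·m at a=12 m (b=L-a=8):
  θ_2 = (R_Ax²/2 - M_Ax - M₀(x-a))/EI  [x>a] with R_A=153/125, M_A=136/25 = ((153/125)·16²/2 - (136/25)·16 - 17·(16-12))/100000 = 51/3125000 rad
Load 3 — point force P=17 kN at a=40/3 m (b=L-a=20/3):
  θ_3 = Pa²(L-x)(2bL-(3b+a)(L-x))/(2L³EI)  [x>a] = 17·(40/3)²·(20-16)·(2·(20/3)·20-(3·(20/3)+(40/3))·(20-16))/(2·20³·100000) = 17/16875 rad
Load 4 — point force P=12 kN at a=10 m (b=L-a=10):
  θ_4 = Pa²(L-x)(2bL-(3b+a)(L-x))/(2L³EI)  [x>a] = 12·10²·(20-16)·(2·10·20-(3·10+10)·(20-16))/(2·20³·100000) = 9/12500 rad
Superposition: θ = Σ θ_i = 607927/84375000 rad ≈ 0.007205 rad

θ(16) = 607927/84375000 rad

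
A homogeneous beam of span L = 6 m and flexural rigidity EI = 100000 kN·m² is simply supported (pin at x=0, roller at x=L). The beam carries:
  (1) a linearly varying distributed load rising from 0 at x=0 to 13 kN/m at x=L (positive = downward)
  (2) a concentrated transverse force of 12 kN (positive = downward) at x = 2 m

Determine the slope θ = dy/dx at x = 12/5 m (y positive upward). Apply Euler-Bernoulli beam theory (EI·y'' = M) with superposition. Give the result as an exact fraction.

Load 1 — triangular load w₀=13 kN/m (0→w₀ over full span):
  θ_1 = -w₀(7L⁴-30L²x²+15x⁴)/(360LEI) = -13·(7·6⁴-30·6²·(12/5)²+15·(12/5)⁴)/(360·6·100000) = -12597/62500000 rad
Load 2 — point force P=12 kN at a=2 m (b=L-a=4):
  θ_2 = -Pa(2L²-6Lx+3x²+a²)/(6LEI)  [x>a] = -12·2·(2·6²-6·6·(12/5)+3·(12/5)²+2²)/(6·6·100000) = -43/937500 rad
Superposition: θ = Σ θ_i = -46391/187500000 rad ≈ -0.000247 rad

θ(12/5) = -46391/187500000 rad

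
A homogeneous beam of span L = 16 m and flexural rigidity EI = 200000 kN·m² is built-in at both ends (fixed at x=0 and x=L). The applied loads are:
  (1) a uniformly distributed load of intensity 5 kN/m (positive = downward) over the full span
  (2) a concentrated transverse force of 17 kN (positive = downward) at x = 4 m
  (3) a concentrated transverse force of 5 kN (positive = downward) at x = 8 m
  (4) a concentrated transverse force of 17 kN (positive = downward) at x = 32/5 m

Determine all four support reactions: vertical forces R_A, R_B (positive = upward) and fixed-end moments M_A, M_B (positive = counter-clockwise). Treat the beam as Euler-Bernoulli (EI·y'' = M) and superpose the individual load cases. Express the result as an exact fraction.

Load 1 — uniform load w=5 kN/m over full span:
  R_A = wL/2 = 5·16/2 = 40 kN
  M_A = wL²/12 = 5·16²/12 = 320/3 kN·m
  R_B = wL/2 = 5·16/2 = 40 kN
  M_B = -wL²/12 = -5·16²/12 = -320/3 kN·m
Load 2 — point force P=17 kN at a=4 m (b=L-a=12):
  R_A = Pb²(3a+b)/L³ = 17·12²·(3·4+12)/16³ = 459/32 kN
  M_A = Pab²/L² = 17·4·12²/16² = 153/4 kN·m
  R_B = Pa²(a+3b)/L³ = 17·4²·(4+3·12)/16³ = 85/32 kN
  M_B = -Pa²b/L² = -17·4²·12/16² = -51/4 kN·m
Load 3 — point force P=5 kN at a=8 m (b=L-a=8):
  R_A = Pb²(3a+b)/L³ = 5·8²·(3·8+8)/16³ = 5/2 kN
  M_A = Pab²/L² = 5·8·8²/16² = 10 kN·m
  R_B = Pa²(a+3b)/L³ = 5·8²·(8+3·8)/16³ = 5/2 kN
  M_B = -Pa²b/L² = -5·8²·8/16² = -10 kN·m
Load 4 — point force P=17 kN at a=32/5 m (b=L-a=48/5):
  R_A = Pb²(3a+b)/L³ = 17·(48/5)²·(3·(32/5)+(48/5))/16³ = 1377/125 kN
  M_A = Pab²/L² = 17·(32/5)·(48/5)²/16² = 4896/125 kN·m
  R_B = Pa²(a+3b)/L³ = 17·(32/5)²·((32/5)+3·(48/5))/16³ = 748/125 kN
  M_B = -Pa²b/L² = -17·(32/5)²·(48/5)/16² = -3264/125 kN·m
Superposition: R_A = 271439/4000 kN, M_A = 291127/1500 kN·m, R_B = 204561/4000 kN, M_B = -233293/1500 kN·m

R_A = 271439/4000 kN, M_A = 291127/1500 kN·m, R_B = 204561/4000 kN, M_B = -233293/1500 kN·m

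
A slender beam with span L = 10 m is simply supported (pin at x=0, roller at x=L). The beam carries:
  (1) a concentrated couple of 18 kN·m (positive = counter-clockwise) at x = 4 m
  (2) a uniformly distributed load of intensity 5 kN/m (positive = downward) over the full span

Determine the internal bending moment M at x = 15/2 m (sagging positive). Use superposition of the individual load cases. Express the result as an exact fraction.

M(15/2) = 339/8 kN·m

Load 1 — applied couple M₀=18 kN·m at a=4 m (b=L-a=6):
  M_1 = M₀x/L - M₀  [x>a] = 18·(15/2)/10 - 18 = -9/2 kN·m
Load 2 — uniform load w=5 kN/m over full span:
  M_2 = wx(L-x)/2 = 5·(15/2)·(10-(15/2))/2 = 375/8 kN·m
Superposition: M = Σ M_i = 339/8 kN·m ≈ 42.375000 kN·m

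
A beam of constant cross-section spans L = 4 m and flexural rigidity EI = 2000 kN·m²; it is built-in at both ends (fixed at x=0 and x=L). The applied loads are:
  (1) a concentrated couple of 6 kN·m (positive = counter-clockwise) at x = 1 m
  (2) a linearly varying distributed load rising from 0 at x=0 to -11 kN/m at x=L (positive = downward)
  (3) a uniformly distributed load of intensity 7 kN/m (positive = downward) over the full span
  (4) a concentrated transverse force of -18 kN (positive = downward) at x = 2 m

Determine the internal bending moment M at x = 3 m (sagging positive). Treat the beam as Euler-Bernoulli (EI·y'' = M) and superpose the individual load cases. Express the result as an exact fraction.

Load 1 — applied couple M₀=6 kN·m at a=1 m (b=L-a=3):
  M_1 = R_Ax - M_A - M₀  [x>a] with R_A=27/16, M_A=-9/8 = (27/16)·3 - (-9/8) - 6 = 3/16 kN·m
Load 2 — triangular load w₀=-11 kN/m (0→w₀ over full span):
  M_2 = 3w₀Lx/20 - w₀L²/30 - w₀x³/(6L) = 3·(-11)·4·3/20 - (-11)·4²/30 - (-11)·3³/(6·4) = -187/120 kN·m
Load 3 — uniform load w=7 kN/m over full span:
  M_3 = wLx/2 - wL²/12 - wx²/2 = 7·4·3/2 - 7·4²/12 - 7·3²/2 = 7/6 kN·m
Load 4 — point force P=-18 kN at a=2 m (b=L-a=2):
  M_4 = Pa²(a+3b)(L-x)/L³ - Pa²b/L²  [x>a] = (-18)·2²·(2+3·2)·(4-3)/4³ - (-18)·2²·2/4² = 0 kN·m
Superposition: M = Σ M_i = -49/240 kN·m ≈ -0.204167 kN·m

M(3) = -49/240 kN·m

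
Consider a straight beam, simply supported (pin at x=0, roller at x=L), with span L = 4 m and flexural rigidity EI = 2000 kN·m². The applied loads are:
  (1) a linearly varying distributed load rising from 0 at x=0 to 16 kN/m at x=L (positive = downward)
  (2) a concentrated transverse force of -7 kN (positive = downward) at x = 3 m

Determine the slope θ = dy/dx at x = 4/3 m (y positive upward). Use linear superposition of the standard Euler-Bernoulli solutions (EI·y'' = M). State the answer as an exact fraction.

Load 1 — triangular load w₀=16 kN/m (0→w₀ over full span):
  θ_1 = -w₀(7L⁴-30L²x²+15x⁴)/(360LEI) = -16·(7·4⁴-30·4²·(4/3)²+15·(4/3)⁴)/(360·4·2000) = -832/151875 rad
Load 2 — point force P=-7 kN at a=3 m (b=L-a=1):
  θ_2 = -Pb(L²-b²-3x²)/(6LEI)  [x≤a] = -(-7)·1·(4²-1²-3·(4/3)²)/(6·4·2000) = 203/144000 rad
Superposition: θ = Σ θ_i = -79091/19440000 rad ≈ -0.004068 rad

θ(4/3) = -79091/19440000 rad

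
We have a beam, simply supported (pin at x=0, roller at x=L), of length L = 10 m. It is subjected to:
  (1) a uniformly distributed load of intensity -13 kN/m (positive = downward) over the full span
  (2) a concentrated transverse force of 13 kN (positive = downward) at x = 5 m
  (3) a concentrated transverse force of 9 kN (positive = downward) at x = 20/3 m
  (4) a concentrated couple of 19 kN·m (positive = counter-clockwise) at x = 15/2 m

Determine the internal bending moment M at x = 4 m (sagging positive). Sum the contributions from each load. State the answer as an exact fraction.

M(4) = -552/5 kN·m

Load 1 — uniform load w=-13 kN/m over full span:
  M_1 = wx(L-x)/2 = (-13)·4·(10-4)/2 = -156 kN·m
Load 2 — point force P=13 kN at a=5 m (b=L-a=5):
  M_2 = Pbx/L  [x≤a] = 13·5·4/10 = 26 kN·m
Load 3 — point force P=9 kN at a=20/3 m (b=L-a=10/3):
  M_3 = Pbx/L  [x≤a] = 9·(10/3)·4/10 = 12 kN·m
Load 4 — applied couple M₀=19 kN·m at a=15/2 m (b=L-a=5/2):
  M_4 = M₀x/L  [x≤a] = 19·4/10 = 38/5 kN·m
Superposition: M = Σ M_i = -552/5 kN·m ≈ -110.400000 kN·m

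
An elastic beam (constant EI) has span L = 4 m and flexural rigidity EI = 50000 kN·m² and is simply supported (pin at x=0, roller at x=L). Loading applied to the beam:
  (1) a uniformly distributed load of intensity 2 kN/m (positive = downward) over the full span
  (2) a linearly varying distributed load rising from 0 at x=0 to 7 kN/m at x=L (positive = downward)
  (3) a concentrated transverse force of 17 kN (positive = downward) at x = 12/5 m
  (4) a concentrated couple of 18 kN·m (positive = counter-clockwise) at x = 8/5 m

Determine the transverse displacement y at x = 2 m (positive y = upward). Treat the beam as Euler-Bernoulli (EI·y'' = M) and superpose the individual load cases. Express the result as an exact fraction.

y(2) = -12469/18750000 m

Load 1 — uniform load w=2 kN/m over full span:
  y_1 = -wx(L³-2Lx²+x³)/(24EI) = -2·2·(4³-2·4·2²+2³)/(24·50000) = -1/7500 m
Load 2 — triangular load w₀=7 kN/m (0→w₀ over full span):
  y_2 = -w₀x(7L⁴-10L²x²+3x⁴)/(360LEI) = -7·2·(7·4⁴-10·4²·2²+3·2⁴)/(360·4·50000) = -7/30000 m
Load 3 — point force P=17 kN at a=12/5 m (b=L-a=8/5):
  y_3 = -Pbx(L²-b²-x²)/(6LEI)  [x≤a] = -17·(8/5)·2·(4²-(8/5)²-2²)/(6·4·50000) = -1003/2343750 m
Load 4 — applied couple M₀=18 kN·m at a=8/5 m (b=L-a=12/5):
  y_4 = (M₀x³/(6L)-M₀(x-a)²/2+C₁x)/EI  [x>a] with C₁=M₀(3b²-L²)/(6L)=24/25 = (18·2³/(6·4)-18·(2-(8/5))²/2+(24/25)·2)/50000 = 81/625000 m
Superposition: y = Σ y_i = -12469/18750000 m ≈ -0.000665 m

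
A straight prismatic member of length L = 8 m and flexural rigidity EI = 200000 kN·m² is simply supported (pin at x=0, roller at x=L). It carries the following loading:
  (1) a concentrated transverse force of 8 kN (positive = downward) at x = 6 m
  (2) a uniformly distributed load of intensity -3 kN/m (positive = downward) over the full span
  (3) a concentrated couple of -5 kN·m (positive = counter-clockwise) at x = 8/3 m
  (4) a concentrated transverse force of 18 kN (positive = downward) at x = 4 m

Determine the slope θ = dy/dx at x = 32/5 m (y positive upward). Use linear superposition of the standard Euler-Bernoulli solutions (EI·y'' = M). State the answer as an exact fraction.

θ(32/5) = 4747/28125000 rad

Load 1 — point force P=8 kN at a=6 m (b=L-a=2):
  θ_1 = -Pa(2L²-6Lx+3x²+a²)/(6LEI)  [x>a] = -8·6·(2·8²-6·8·(32/5)+3·(32/5)²+6²)/(6·8·200000) = 127/1250000 rad
Load 2 — uniform load w=-3 kN/m over full span:
  θ_2 = -w(L³-6Lx²+4x³)/(24EI) = -(-3)·(8³-6·8·(32/5)²+4·(32/5)³)/(24·200000) = -99/390625 rad
Load 3 — applied couple M₀=-5 kN·m at a=8/3 m (b=L-a=16/3):
  θ_3 = (M₀x²/(2L)-M₀(x-a)+C₁)/EI  [x>a] with C₁=M₀(3b²-L²)/(6L)=-20/9 = ((-5)·(32/5)²/(2·8)-(-5)·((32/5)-(8/3))+(-20/9))/200000 = 41/2250000 rad
Load 4 — point force P=18 kN at a=4 m (b=L-a=4):
  θ_4 = -Pa(2L²-6Lx+3x²+a²)/(6LEI)  [x>a] = -18·4·(2·8²-6·8·(32/5)+3·(32/5)²+4²)/(6·8·200000) = 189/625000 rad
Superposition: θ = Σ θ_i = 4747/28125000 rad ≈ 0.000169 rad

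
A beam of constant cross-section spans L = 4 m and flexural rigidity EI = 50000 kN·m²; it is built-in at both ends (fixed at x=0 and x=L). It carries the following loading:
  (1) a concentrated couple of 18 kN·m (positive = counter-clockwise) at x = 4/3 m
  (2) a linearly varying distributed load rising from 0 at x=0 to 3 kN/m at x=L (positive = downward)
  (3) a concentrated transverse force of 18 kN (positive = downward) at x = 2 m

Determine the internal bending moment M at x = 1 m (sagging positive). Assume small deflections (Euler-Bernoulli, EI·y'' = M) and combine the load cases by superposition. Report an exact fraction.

M(1) = 243/40 kN·m

Load 1 — applied couple M₀=18 kN·m at a=4/3 m (b=L-a=8/3):
  M_1 = R_Ax - M_A  [x≤a] with R_A=6, M_A=0 = 6·1 - 0 = 6 kN·m
Load 2 — triangular load w₀=3 kN/m (0→w₀ over full span):
  M_2 = 3w₀Lx/20 - w₀L²/30 - w₀x³/(6L) = 3·3·4·1/20 - 3·4²/30 - 3·1³/(6·4) = 3/40 kN·m
Load 3 — point force P=18 kN at a=2 m (b=L-a=2):
  M_3 = Pb²(3a+b)x/L³ - Pab²/L²  [x≤a] = 18·2²·(3·2+2)·1/4³ - 18·2·2²/4² = 0 kN·m
Superposition: M = Σ M_i = 243/40 kN·m ≈ 6.075000 kN·m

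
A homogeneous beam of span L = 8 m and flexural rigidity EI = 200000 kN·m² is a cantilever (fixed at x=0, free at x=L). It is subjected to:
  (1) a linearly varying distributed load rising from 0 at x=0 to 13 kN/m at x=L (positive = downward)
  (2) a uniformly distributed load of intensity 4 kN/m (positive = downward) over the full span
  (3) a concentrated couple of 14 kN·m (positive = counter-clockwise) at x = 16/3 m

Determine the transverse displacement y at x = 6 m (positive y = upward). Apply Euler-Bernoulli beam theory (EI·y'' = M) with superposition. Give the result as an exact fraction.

Load 1 — triangular load w₀=13 kN/m (0→w₀ over full span):
  y_1 = (w₀Lx³/12-w₀L²x²/6-w₀x⁵/(120L))/EI = (13·8·6³/12-13·8²·6²/6-13·6⁵/(120·8))/200000 = -32253/2000000 m
Load 2 — uniform load w=4 kN/m over full span:
  y_2 = -wx²(x²-4Lx+6L²)/(24EI) = -4·6²·(6²-4·8·6+6·8²)/(24·200000) = -171/25000 m
Load 3 — applied couple M₀=14 kN·m at a=16/3 m (b=L-a=8/3):
  y_3 = M₀a(2x-a)/(2EI)  [x>a] = 14·(16/3)·(2·6-(16/3))/(2·200000) = 7/5625 m
Superposition: y = Σ y_i = -390997/18000000 m ≈ -0.021722 m

y(6) = -390997/18000000 m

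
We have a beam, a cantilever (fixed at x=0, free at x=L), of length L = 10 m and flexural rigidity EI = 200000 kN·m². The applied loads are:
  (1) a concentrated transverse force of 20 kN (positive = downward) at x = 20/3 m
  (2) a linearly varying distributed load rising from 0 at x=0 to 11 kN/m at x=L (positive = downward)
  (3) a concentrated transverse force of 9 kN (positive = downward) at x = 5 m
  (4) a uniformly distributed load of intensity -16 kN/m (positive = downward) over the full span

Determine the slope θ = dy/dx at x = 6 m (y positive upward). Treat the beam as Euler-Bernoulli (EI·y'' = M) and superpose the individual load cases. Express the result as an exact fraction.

θ(6) = 6741/2000000 rad

Load 1 — point force P=20 kN at a=20/3 m (b=L-a=10/3):
  θ_1 = -Px(2a-x)/(2EI)  [x≤a] = -20·6·(2·(20/3)-6)/(2·200000) = -11/5000 rad
Load 2 — triangular load w₀=11 kN/m (0→w₀ over full span):
  θ_2 = (w₀Lx²/4-w₀L²x/3-w₀x⁴/(24L))/EI = (11·10·6²/4-11·10²·6/3-11·6⁴/(24·10))/200000 = -6347/1000000 rad
Load 3 — point force P=9 kN at a=5 m (b=L-a=5):
  θ_3 = -Pa²/(2EI)  [x>a] = -9·5²/(2·200000) = -9/16000 rad
Load 4 — uniform load w=-16 kN/m over full span:
  θ_4 = -wx(x²-3Lx+3L²)/(6EI) = -(-16)·6·(6²-3·10·6+3·10²)/(6·200000) = 39/3125 rad
Superposition: θ = Σ θ_i = 6741/2000000 rad ≈ 0.003370 rad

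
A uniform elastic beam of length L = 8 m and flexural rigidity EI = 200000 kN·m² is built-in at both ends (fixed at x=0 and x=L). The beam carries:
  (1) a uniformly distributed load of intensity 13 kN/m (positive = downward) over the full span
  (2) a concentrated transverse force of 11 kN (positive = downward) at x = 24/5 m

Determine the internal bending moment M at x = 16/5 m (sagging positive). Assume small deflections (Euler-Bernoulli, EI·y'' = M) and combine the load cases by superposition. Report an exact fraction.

Load 1 — uniform load w=13 kN/m over full span:
  M_1 = wLx/2 - wL²/12 - wx²/2 = 13·8·(16/5)/2 - 13·8²/12 - 13·(16/5)²/2 = 2288/75 kN·m
Load 2 — point force P=11 kN at a=24/5 m (b=L-a=16/5):
  M_2 = Pb²(3a+b)x/L³ - Pab²/L²  [x≤a] = 11·(16/5)²·(3·(24/5)+(16/5))·(16/5)/8³ - 11·(24/5)·(16/5)²/8² = 2464/625 kN·m
Superposition: M = Σ M_i = 64592/1875 kN·m ≈ 34.449067 kN·m

M(16/5) = 64592/1875 kN·m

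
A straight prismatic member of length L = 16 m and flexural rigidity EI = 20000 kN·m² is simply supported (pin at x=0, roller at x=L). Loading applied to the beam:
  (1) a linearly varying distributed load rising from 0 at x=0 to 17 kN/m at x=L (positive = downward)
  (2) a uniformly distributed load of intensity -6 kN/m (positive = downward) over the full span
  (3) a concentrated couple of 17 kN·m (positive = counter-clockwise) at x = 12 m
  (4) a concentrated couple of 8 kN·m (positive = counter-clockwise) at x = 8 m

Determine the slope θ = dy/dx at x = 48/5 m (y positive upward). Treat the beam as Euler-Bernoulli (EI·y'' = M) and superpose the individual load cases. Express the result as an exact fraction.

Load 1 — triangular load w₀=17 kN/m (0→w₀ over full span):
  θ_1 = -w₀(7L⁴-30L²x²+15x⁴)/(360LEI) = -17·(7·16⁴-30·16²·(48/5)²+15·(48/5)⁴)/(360·16·20000) = 63104/3515625 rad
Load 2 — uniform load w=-6 kN/m over full span:
  θ_2 = -w(L³-6Lx²+4x³)/(24EI) = -(-6)·(16³-6·16·(48/5)²+4·(48/5)³)/(24·20000) = -1184/78125 rad
Load 3 — applied couple M₀=17 kN·m at a=12 m (b=L-a=4):
  θ_3 = (M₀x²/(2L)+C₁)/EI  [x≤a] with C₁=M₀(3b²-L²)/(6L)=-221/6 = (17·(48/5)²/(2·16)+(-221/6))/20000 = 1819/3000000 rad
Load 4 — applied couple M₀=8 kN·m at a=8 m (b=L-a=8):
  θ_4 = (M₀x²/(2L)-M₀(x-a)+C₁)/EI  [x>a] with C₁=M₀(3b²-L²)/(6L)=-16/3 = (8·(48/5)²/(2·16)-8·((48/5)-8)+(-16/3))/20000 = 23/93750 rad
Superposition: θ = Σ θ_i = 820361/225000000 rad ≈ 0.003646 rad

θ(48/5) = 820361/225000000 rad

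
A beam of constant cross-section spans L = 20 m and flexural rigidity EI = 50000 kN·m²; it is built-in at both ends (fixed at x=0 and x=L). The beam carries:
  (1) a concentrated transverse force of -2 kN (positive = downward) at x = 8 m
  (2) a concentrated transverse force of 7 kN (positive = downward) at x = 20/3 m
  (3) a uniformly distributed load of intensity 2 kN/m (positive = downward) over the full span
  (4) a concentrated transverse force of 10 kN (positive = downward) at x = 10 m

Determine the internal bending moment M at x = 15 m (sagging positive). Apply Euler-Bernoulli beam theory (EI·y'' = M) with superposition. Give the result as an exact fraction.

Load 1 — point force P=-2 kN at a=8 m (b=L-a=12):
  M_1 = Pa²(a+3b)(L-x)/L³ - Pa²b/L²  [x>a] = (-2)·8²·(8+3·12)·(20-15)/20³ - (-2)·8²·12/20² = 8/25 kN·m
Load 2 — point force P=7 kN at a=20/3 m (b=L-a=40/3):
  M_2 = Pa²(a+3b)(L-x)/L³ - Pa²b/L²  [x>a] = 7·(20/3)²·((20/3)+3·(40/3))·(20-15)/20³ - 7·(20/3)²·(40/3)/20² = -35/27 kN·m
Load 3 — uniform load w=2 kN/m over full span:
  M_3 = wLx/2 - wL²/12 - wx²/2 = 2·20·15/2 - 2·20²/12 - 2·15²/2 = 25/3 kN·m
Load 4 — point force P=10 kN at a=10 m (b=L-a=10):
  M_4 = Pa²(a+3b)(L-x)/L³ - Pa²b/L²  [x>a] = 10·10²·(10+3·10)·(20-15)/20³ - 10·10²·10/20² = 0 kN·m
Superposition: M = Σ M_i = 4966/675 kN·m ≈ 7.357037 kN·m

M(15) = 4966/675 kN·m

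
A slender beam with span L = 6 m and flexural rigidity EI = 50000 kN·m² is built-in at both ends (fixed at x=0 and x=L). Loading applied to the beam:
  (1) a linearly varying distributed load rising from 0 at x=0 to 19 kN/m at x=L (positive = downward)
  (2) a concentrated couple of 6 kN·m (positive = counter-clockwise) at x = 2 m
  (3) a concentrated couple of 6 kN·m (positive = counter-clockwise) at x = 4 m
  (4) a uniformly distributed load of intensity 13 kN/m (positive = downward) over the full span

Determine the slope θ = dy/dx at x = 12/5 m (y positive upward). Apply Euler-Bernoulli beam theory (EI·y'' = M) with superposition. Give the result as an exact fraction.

θ(12/5) = -3219/7812500 rad

Load 1 — triangular load w₀=19 kN/m (0→w₀ over full span):
  θ_1 = -w₀(2x(L-x)(L-2x)(x+2L)+x²(L-x)²)/(120LEI) = -19·(2·(12/5)·(6-(12/5))·(6-2·(12/5))·((12/5)+2·6)+(12/5)²·(6-(12/5))²)/(120·6·50000) = -1539/7812500 rad
Load 2 — applied couple M₀=6 kN·m at a=2 m (b=L-a=4):
  θ_2 = (R_Ax²/2 - M_Ax - M₀(x-a))/EI  [x>a] with R_A=4/3, M_A=0 = ((4/3)·(12/5)²/2 - 0·(12/5) - 6·((12/5)-2))/50000 = 9/312500 rad
Load 3 — applied couple M₀=6 kN·m at a=4 m (b=L-a=2):
  θ_3 = (R_Ax²/2 - M_Ax)/EI  [x≤a] with R_A=4/3, M_A=2 = ((4/3)·(12/5)²/2 - 2·(12/5))/50000 = -3/156250 rad
Load 4 — uniform load w=13 kN/m over full span:
  θ_4 = -wx(L-x)(L-2x)/(12EI) = -13·(12/5)·(6-(12/5))·(6-2·(12/5))/(12·50000) = -351/1562500 rad
Superposition: θ = Σ θ_i = -3219/7812500 rad ≈ -0.000412 rad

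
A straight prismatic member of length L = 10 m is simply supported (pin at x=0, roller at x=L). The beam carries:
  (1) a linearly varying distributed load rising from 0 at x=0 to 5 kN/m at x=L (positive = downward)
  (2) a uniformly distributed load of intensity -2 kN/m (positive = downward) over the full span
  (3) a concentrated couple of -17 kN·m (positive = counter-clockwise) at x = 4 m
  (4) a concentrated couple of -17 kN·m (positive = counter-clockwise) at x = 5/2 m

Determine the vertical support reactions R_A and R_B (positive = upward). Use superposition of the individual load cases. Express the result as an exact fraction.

R_A = -76/15 kN, R_B = 151/15 kN

Load 1 — triangular load w₀=5 kN/m (0→w₀ over full span):
  R_A = w₀L/6 = 5·10/6 = 25/3 kN
  R_B = w₀L/3 = 5·10/3 = 50/3 kN
Load 2 — uniform load w=-2 kN/m over full span:
  R_A = wL/2 = (-2)·10/2 = -10 kN
  R_B = wL/2 = (-2)·10/2 = -10 kN
Load 3 — applied couple M₀=-17 kN·m at a=4 m (b=L-a=6):
  R_A = M₀/L = (-17)/10 = -17/10 kN
  R_B = -M₀/L = -(-17)/10 = 17/10 kN
Load 4 — applied couple M₀=-17 kN·m at a=5/2 m (b=L-a=15/2):
  R_A = M₀/L = (-17)/10 = -17/10 kN
  R_B = -M₀/L = -(-17)/10 = 17/10 kN
Superposition: R_A = -76/15 kN, R_B = 151/15 kN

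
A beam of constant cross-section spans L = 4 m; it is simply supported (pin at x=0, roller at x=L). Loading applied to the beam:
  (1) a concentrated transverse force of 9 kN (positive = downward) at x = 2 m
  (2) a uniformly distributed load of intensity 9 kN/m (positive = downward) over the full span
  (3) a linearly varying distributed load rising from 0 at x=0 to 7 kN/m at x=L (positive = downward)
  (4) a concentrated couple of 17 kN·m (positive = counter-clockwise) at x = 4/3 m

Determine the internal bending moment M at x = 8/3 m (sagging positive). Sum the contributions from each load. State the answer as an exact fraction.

M(8/3) = 1883/81 kN·m

Load 1 — point force P=9 kN at a=2 m (b=L-a=2):
  M_1 = Pa(L-x)/L  [x>a] = 9·2·(4-(8/3))/4 = 6 kN·m
Load 2 — uniform load w=9 kN/m over full span:
  M_2 = wx(L-x)/2 = 9·(8/3)·(4-(8/3))/2 = 16 kN·m
Load 3 — triangular load w₀=7 kN/m (0→w₀ over full span):
  M_3 = w₀Lx/6 - w₀x³/(6L) = 7·4·(8/3)/6 - 7·(8/3)³/(6·4) = 560/81 kN·m
Load 4 — applied couple M₀=17 kN·m at a=4/3 m (b=L-a=8/3):
  M_4 = M₀x/L - M₀  [x>a] = 17·(8/3)/4 - 17 = -17/3 kN·m
Superposition: M = Σ M_i = 1883/81 kN·m ≈ 23.246914 kN·m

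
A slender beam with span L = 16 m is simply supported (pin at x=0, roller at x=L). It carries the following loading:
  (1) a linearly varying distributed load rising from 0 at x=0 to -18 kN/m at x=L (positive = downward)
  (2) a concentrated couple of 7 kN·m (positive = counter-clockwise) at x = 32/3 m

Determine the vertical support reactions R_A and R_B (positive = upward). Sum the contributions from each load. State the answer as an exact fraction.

Load 1 — triangular load w₀=-18 kN/m (0→w₀ over full span):
  R_A = w₀L/6 = (-18)·16/6 = -48 kN
  R_B = w₀L/3 = (-18)·16/3 = -96 kN
Load 2 — applied couple M₀=7 kN·m at a=32/3 m (b=L-a=16/3):
  R_A = M₀/L = 7/16 kN
  R_B = -M₀/L = -7/16 kN
Superposition: R_A = -761/16 kN, R_B = -1543/16 kN

R_A = -761/16 kN, R_B = -1543/16 kN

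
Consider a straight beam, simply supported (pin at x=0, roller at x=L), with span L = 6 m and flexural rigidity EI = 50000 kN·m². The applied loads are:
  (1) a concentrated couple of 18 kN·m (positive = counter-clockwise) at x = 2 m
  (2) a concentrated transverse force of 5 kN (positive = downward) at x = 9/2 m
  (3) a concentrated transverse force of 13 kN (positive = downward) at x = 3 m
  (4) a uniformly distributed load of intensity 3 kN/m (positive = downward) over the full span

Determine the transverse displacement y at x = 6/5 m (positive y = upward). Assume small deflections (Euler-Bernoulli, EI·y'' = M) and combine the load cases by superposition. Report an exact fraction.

Load 1 — applied couple M₀=18 kN·m at a=2 m (b=L-a=4):
  y_1 = (M₀x³/(6L)+C₁x)/EI  [x≤a] with C₁=M₀(3b²-L²)/(6L)=6 = (18·(6/5)³/(6·6)+6·(6/5))/50000 = 63/390625 m
Load 2 — point force P=5 kN at a=9/2 m (b=L-a=3/2):
  y_2 = -Pbx(L²-b²-x²)/(6LEI)  [x≤a] = -5·(3/2)·(6/5)·(6²-(3/2)²-(6/5)²)/(6·6·50000) = -3231/20000000 m
Load 3 — point force P=13 kN at a=3 m (b=L-a=3):
  y_3 = -Pbx(L²-b²-x²)/(6LEI)  [x≤a] = -13·3·(6/5)·(6²-3²-(6/5)²)/(6·6·50000) = -8307/12500000 m
Load 4 — uniform load w=3 kN/m over full span:
  y_4 = -wx(L³-2Lx²+x³)/(24EI) = -3·(6/5)·(6³-2·6·(6/5)²+(6/5)³)/(24·50000) = -2349/3906250 m
Superposition: y = Σ y_i = -633087/500000000 m ≈ -0.001266 m

y(6/5) = -633087/500000000 m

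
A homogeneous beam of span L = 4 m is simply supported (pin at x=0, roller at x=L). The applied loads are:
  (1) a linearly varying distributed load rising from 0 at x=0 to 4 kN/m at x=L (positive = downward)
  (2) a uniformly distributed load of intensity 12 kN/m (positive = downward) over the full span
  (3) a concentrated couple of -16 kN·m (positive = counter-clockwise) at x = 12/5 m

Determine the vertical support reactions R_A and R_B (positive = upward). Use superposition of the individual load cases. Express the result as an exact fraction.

Load 1 — triangular load w₀=4 kN/m (0→w₀ over full span):
  R_A = w₀L/6 = 4·4/6 = 8/3 kN
  R_B = w₀L/3 = 4·4/3 = 16/3 kN
Load 2 — uniform load w=12 kN/m over full span:
  R_A = wL/2 = 12·4/2 = 24 kN
  R_B = wL/2 = 12·4/2 = 24 kN
Load 3 — applied couple M₀=-16 kN·m at a=12/5 m (b=L-a=8/5):
  R_A = M₀/L = (-16)/4 = -4 kN
  R_B = -M₀/L = -(-16)/4 = 4 kN
Superposition: R_A = 68/3 kN, R_B = 100/3 kN

R_A = 68/3 kN, R_B = 100/3 kN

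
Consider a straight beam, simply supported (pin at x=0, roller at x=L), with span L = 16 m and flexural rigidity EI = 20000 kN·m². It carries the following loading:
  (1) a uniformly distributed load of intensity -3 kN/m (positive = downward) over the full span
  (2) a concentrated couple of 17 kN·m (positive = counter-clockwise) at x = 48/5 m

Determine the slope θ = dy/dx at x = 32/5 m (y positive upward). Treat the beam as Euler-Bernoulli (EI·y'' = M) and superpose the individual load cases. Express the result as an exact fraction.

θ(32/5) = 7019/937500 rad

Load 1 — uniform load w=-3 kN/m over full span:
  θ_1 = -w(L³-6Lx²+4x³)/(24EI) = -(-3)·(16³-6·16·(32/5)²+4·(32/5)³)/(24·20000) = 592/78125 rad
Load 2 — applied couple M₀=17 kN·m at a=48/5 m (b=L-a=32/5):
  θ_2 = (M₀x²/(2L)+C₁)/EI  [x≤a] with C₁=M₀(3b²-L²)/(6L)=-1768/75 = (17·(32/5)²/(2·16)+(-1768/75))/20000 = -17/187500 rad
Superposition: θ = Σ θ_i = 7019/937500 rad ≈ 0.007487 rad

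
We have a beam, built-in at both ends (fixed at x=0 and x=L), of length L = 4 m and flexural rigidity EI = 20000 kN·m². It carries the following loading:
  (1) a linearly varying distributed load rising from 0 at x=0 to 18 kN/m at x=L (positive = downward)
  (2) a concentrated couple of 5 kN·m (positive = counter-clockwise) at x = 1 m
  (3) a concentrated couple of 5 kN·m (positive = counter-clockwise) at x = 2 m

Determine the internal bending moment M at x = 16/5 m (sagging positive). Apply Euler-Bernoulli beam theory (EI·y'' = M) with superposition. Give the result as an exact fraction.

Load 1 — triangular load w₀=18 kN/m (0→w₀ over full span):
  M_1 = 3w₀Lx/20 - w₀L²/30 - w₀x³/(6L) = 3·18·4·(16/5)/20 - 18·4²/30 - 18·(16/5)³/(6·4) = 48/125 kN·m
Load 2 — applied couple M₀=5 kN·m at a=1 m (b=L-a=3):
  M_2 = R_Ax - M_A - M₀  [x>a] with R_A=45/32, M_A=-15/16 = (45/32)·(16/5) - (-15/16) - 5 = 7/16 kN·m
Load 3 — applied couple M₀=5 kN·m at a=2 m (b=L-a=2):
  M_3 = R_Ax - M_A - M₀  [x>a] with R_A=15/8, M_A=5/4 = (15/8)·(16/5) - (5/4) - 5 = -1/4 kN·m
Superposition: M = Σ M_i = 1143/2000 kN·m ≈ 0.571500 kN·m

M(16/5) = 1143/2000 kN·m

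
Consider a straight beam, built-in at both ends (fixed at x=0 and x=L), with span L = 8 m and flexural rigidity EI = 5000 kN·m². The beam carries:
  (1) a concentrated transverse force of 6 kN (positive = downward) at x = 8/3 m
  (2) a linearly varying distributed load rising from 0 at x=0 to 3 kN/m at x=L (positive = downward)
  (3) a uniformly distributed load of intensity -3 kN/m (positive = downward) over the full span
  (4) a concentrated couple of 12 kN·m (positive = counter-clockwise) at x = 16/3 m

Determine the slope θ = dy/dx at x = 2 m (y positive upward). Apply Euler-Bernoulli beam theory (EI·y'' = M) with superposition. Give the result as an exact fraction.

Load 1 — point force P=6 kN at a=8/3 m (b=L-a=16/3):
  θ_1 = -Pb²x(2aL-(3a+b)x)/(2L³EI)  [x≤a] = -6·(16/3)²·2·(2·(8/3)·8-(3·(8/3)+(16/3))·2)/(2·8³·5000) = -2/1875 rad
Load 2 — triangular load w₀=3 kN/m (0→w₀ over full span):
  θ_2 = -w₀(2x(L-x)(L-2x)(x+2L)+x²(L-x)²)/(120LEI) = -3·(2·2·(8-2)·(8-2·2)·(2+2·8)+2²·(8-2)²)/(120·8·5000) = -117/100000 rad
Load 3 — uniform load w=-3 kN/m over full span:
  θ_3 = -wx(L-x)(L-2x)/(12EI) = -(-3)·2·(8-2)·(8-2·2)/(12·5000) = 3/1250 rad
Load 4 — applied couple M₀=12 kN·m at a=16/3 m (b=L-a=8/3):
  θ_4 = (R_Ax²/2 - M_Ax)/EI  [x≤a] with R_A=2, M_A=4 = (2·2²/2 - 4·2)/5000 = -1/1250 rad
Superposition: θ = Σ θ_i = -191/300000 rad ≈ -0.000637 rad

θ(2) = -191/300000 rad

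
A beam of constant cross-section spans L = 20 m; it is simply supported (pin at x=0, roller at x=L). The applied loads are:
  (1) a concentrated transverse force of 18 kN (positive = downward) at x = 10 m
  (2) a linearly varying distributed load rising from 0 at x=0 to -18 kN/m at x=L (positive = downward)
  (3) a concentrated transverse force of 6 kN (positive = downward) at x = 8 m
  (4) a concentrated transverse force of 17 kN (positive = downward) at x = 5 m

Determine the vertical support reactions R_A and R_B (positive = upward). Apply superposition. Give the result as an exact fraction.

R_A = -693/20 kN, R_B = -2087/20 kN

Load 1 — point force P=18 kN at a=10 m (b=L-a=10):
  R_A = Pb/L = 18·10/20 = 9 kN
  R_B = Pa/L = 18·10/20 = 9 kN
Load 2 — triangular load w₀=-18 kN/m (0→w₀ over full span):
  R_A = w₀L/6 = (-18)·20/6 = -60 kN
  R_B = w₀L/3 = (-18)·20/3 = -120 kN
Load 3 — point force P=6 kN at a=8 m (b=L-a=12):
  R_A = Pb/L = 6·12/20 = 18/5 kN
  R_B = Pa/L = 6·8/20 = 12/5 kN
Load 4 — point force P=17 kN at a=5 m (b=L-a=15):
  R_A = Pb/L = 17·15/20 = 51/4 kN
  R_B = Pa/L = 17·5/20 = 17/4 kN
Superposition: R_A = -693/20 kN, R_B = -2087/20 kN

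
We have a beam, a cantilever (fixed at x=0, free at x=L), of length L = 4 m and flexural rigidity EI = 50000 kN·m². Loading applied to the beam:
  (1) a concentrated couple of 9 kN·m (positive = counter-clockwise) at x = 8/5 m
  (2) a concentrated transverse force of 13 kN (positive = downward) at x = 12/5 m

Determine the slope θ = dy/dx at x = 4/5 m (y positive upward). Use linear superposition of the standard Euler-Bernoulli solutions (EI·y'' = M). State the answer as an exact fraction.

Load 1 — applied couple M₀=9 kN·m at a=8/5 m (b=L-a=12/5):
  θ_1 = M₀x/EI  [x≤a] = 9·(4/5)/50000 = 9/62500 rad
Load 2 — point force P=13 kN at a=12/5 m (b=L-a=8/5):
  θ_2 = -Px(2a-x)/(2EI)  [x≤a] = -13·(4/5)·(2·(12/5)-(4/5))/(2·50000) = -13/31250 rad
Superposition: θ = Σ θ_i = -17/62500 rad ≈ -0.000272 rad

θ(4/5) = -17/62500 rad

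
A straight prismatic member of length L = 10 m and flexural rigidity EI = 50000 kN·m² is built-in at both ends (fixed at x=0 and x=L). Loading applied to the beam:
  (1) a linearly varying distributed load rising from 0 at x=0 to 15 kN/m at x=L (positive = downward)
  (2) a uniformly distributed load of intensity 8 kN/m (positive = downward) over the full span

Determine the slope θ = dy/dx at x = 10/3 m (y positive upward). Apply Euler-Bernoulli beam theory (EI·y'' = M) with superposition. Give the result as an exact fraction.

θ(10/3) = -4/2025 rad

Load 1 — triangular load w₀=15 kN/m (0→w₀ over full span):
  θ_1 = -w₀(2x(L-x)(L-2x)(x+2L)+x²(L-x)²)/(120LEI) = -15·(2·(10/3)·(10-(10/3))·(10-2·(10/3))·((10/3)+2·10)+(10/3)²·(10-(10/3))²)/(120·10·50000) = -2/2025 rad
Load 2 — uniform load w=8 kN/m over full span:
  θ_2 = -wx(L-x)(L-2x)/(12EI) = -8·(10/3)·(10-(10/3))·(10-2·(10/3))/(12·50000) = -2/2025 rad
Superposition: θ = Σ θ_i = -4/2025 rad ≈ -0.001975 rad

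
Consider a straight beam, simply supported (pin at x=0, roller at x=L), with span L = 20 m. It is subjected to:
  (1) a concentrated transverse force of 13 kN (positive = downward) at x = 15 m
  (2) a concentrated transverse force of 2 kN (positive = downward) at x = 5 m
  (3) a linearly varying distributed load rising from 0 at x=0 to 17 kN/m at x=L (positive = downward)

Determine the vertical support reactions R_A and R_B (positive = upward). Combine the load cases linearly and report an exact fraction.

R_A = 737/12 kN, R_B = 1483/12 kN

Load 1 — point force P=13 kN at a=15 m (b=L-a=5):
  R_A = Pb/L = 13·5/20 = 13/4 kN
  R_B = Pa/L = 13·15/20 = 39/4 kN
Load 2 — point force P=2 kN at a=5 m (b=L-a=15):
  R_A = Pb/L = 2·15/20 = 3/2 kN
  R_B = Pa/L = 2·5/20 = 1/2 kN
Load 3 — triangular load w₀=17 kN/m (0→w₀ over full span):
  R_A = w₀L/6 = 17·20/6 = 170/3 kN
  R_B = w₀L/3 = 17·20/3 = 340/3 kN
Superposition: R_A = 737/12 kN, R_B = 1483/12 kN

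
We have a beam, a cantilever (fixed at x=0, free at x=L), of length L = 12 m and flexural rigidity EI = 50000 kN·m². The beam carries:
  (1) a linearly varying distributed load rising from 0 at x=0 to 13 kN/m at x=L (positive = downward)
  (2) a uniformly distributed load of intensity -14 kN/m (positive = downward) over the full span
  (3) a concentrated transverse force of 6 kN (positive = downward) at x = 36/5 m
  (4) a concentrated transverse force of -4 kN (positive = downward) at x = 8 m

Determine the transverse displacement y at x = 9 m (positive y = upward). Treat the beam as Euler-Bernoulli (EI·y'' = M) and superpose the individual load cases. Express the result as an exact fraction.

Load 1 — triangular load w₀=13 kN/m (0→w₀ over full span):
  y_1 = (w₀Lx³/12-w₀L²x²/6-w₀x⁵/(120L))/EI = (13·12·9³/12-13·12²·9²/6-13·9⁵/(120·12))/50000 = -2612493/8000000 m
Load 2 — uniform load w=-14 kN/m over full span:
  y_2 = -wx²(x²-4Lx+6L²)/(24EI) = -(-14)·9²·(9²-4·12·9+6·12²)/(24·50000) = 96957/200000 m
Load 3 — point force P=6 kN at a=36/5 m (b=L-a=24/5):
  y_3 = -Pa²(3x-a)/(6EI)  [x>a] = -6·(36/5)²·(3·9-(36/5))/(6·50000) = -8019/390625 m
Load 4 — point force P=-4 kN at a=8 m (b=L-a=4):
  y_4 = -Pa²(3x-a)/(6EI)  [x>a] = -(-4)·8²·(3·9-8)/(6·50000) = 152/9375 m
Superposition: y = Σ y_i = 92344841/600000000 m ≈ 0.153908 m

y(9) = 92344841/600000000 m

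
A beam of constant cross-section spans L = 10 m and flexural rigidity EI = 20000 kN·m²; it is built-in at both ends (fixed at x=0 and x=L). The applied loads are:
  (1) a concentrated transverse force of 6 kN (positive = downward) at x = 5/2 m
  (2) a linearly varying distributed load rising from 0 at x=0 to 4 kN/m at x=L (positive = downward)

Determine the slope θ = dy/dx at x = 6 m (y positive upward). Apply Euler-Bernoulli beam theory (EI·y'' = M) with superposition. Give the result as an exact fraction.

Load 1 — point force P=6 kN at a=5/2 m (b=L-a=15/2):
  θ_1 = Pa²(L-x)(2bL-(3b+a)(L-x))/(2L³EI)  [x>a] = 6·(5/2)²·(10-6)·(2·(15/2)·10-(3·(15/2)+(5/2))·(10-6))/(2·10³·20000) = 3/16000 rad
Load 2 — triangular load w₀=4 kN/m (0→w₀ over full span):
  θ_2 = -w₀(2x(L-x)(L-2x)(x+2L)+x²(L-x)²)/(120LEI) = -4·(2·6·(10-6)·(10-2·6)·(6+2·10)+6²·(10-6)²)/(120·10·20000) = 1/3125 rad
Superposition: θ = Σ θ_i = 203/400000 rad ≈ 0.000508 rad

θ(6) = 203/400000 rad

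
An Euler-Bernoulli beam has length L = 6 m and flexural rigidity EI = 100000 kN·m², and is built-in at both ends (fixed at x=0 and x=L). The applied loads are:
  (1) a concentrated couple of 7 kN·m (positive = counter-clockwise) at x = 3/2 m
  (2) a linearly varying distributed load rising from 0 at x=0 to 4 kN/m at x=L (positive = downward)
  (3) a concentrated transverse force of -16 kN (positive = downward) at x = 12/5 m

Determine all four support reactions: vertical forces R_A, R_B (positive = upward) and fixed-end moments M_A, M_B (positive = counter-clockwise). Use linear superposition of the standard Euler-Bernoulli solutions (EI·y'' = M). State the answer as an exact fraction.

Load 1 — applied couple M₀=7 kN·m at a=3/2 m (b=L-a=9/2):
  R_A = 6M₀ab/L³ = 6·7·(3/2)·(9/2)/6³ = 21/16 kN
  M_A = M₀b(2a-b)/L² = 7·(9/2)·(2·(3/2)-(9/2))/6² = -21/16 kN·m
  R_B = -6M₀ab/L³ = -6·7·(3/2)·(9/2)/6³ = -21/16 kN
  M_B = M₀a(2b-a)/L² = 7·(3/2)·(2·(9/2)-(3/2))/6² = 35/16 kN·m
Load 2 — triangular load w₀=4 kN/m (0→w₀ over full span):
  R_A = 3w₀L/20 = 3·4·6/20 = 18/5 kN
  M_A = w₀L²/30 = 4·6²/30 = 24/5 kN·m
  R_B = 7w₀L/20 = 7·4·6/20 = 42/5 kN
  M_B = -w₀L²/20 = -4·6²/20 = -36/5 kN·m
Load 3 — point force P=-16 kN at a=12/5 m (b=L-a=18/5):
  R_A = Pb²(3a+b)/L³ = (-16)·(18/5)²·(3·(12/5)+(18/5))/6³ = -1296/125 kN
  M_A = Pab²/L² = (-16)·(12/5)·(18/5)²/6² = -1728/125 kN·m
  R_B = Pa²(a+3b)/L³ = (-16)·(12/5)²·((12/5)+3·(18/5))/6³ = -704/125 kN
  M_B = -Pa²b/L² = -(-16)·(12/5)²·(18/5)/6² = 1152/125 kN·m
Superposition: R_A = -10911/2000 kN, M_A = -20673/2000 kN·m, R_B = 2911/2000 kN, M_B = 8407/2000 kN·m

R_A = -10911/2000 kN, M_A = -20673/2000 kN·m, R_B = 2911/2000 kN, M_B = 8407/2000 kN·m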